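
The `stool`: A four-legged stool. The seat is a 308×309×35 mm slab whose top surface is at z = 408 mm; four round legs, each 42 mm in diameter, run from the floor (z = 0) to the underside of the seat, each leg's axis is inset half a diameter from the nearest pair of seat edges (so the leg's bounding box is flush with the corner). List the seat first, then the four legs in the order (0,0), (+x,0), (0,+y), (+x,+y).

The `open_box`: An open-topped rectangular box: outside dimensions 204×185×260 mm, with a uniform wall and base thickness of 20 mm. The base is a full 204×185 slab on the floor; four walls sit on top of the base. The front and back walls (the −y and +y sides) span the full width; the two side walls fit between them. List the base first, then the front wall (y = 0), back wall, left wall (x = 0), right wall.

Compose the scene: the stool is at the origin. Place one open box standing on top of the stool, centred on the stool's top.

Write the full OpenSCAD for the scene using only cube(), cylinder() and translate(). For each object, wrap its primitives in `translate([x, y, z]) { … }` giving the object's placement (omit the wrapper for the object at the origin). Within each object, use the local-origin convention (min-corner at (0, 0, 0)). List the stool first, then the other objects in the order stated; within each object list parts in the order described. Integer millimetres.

translate([0, 0, 373]) cube([308, 309, 35]);
translate([21, 21, 0]) cylinder(h = 373, r = 21);
translate([287, 21, 0]) cylinder(h = 373, r = 21);
translate([21, 288, 0]) cylinder(h = 373, r = 21);
translate([287, 288, 0]) cylinder(h = 373, r = 21);
translate([52, 62, 408]) {
  cube([204, 185, 20]);
  translate([0, 0, 20]) cube([204, 20, 240]);
  translate([0, 165, 20]) cube([204, 20, 240]);
  translate([0, 20, 20]) cube([20, 145, 240]);
  translate([184, 20, 20]) cube([20, 145, 240]);
}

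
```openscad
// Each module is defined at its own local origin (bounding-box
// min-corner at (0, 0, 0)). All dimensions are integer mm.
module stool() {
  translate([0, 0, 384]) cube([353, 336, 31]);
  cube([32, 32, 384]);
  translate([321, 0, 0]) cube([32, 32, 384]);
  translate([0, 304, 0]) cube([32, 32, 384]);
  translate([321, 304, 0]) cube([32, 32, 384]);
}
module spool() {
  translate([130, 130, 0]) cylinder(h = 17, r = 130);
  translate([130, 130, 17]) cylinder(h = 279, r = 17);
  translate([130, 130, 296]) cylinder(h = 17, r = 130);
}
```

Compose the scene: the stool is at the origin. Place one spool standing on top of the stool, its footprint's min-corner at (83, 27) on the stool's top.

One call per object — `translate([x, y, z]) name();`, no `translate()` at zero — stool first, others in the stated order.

stool();
translate([83, 27, 415]) spool();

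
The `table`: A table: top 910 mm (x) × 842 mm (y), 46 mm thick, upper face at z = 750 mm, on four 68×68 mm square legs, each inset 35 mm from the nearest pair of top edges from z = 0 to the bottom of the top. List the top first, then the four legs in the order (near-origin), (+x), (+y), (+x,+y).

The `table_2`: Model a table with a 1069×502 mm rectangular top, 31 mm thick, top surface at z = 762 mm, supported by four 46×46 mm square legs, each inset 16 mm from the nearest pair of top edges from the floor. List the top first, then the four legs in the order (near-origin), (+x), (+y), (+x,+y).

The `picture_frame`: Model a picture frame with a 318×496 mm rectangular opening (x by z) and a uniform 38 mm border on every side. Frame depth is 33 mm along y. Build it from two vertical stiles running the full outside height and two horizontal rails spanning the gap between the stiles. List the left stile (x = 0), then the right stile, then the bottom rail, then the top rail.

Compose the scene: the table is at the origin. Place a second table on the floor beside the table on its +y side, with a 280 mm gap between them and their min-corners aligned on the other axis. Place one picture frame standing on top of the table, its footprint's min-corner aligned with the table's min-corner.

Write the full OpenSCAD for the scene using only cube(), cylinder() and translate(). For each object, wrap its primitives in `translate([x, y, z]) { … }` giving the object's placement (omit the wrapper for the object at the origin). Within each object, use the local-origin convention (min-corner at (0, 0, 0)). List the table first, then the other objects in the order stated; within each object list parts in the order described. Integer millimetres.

translate([0, 0, 704]) cube([910, 842, 46]);
translate([35, 35, 0]) cube([68, 68, 704]);
translate([807, 35, 0]) cube([68, 68, 704]);
translate([35, 739, 0]) cube([68, 68, 704]);
translate([807, 739, 0]) cube([68, 68, 704]);
translate([0, 1122, 0]) {
  translate([0, 0, 731]) cube([1069, 502, 31]);
  translate([16, 16, 0]) cube([46, 46, 731]);
  translate([1007, 16, 0]) cube([46, 46, 731]);
  translate([16, 440, 0]) cube([46, 46, 731]);
  translate([1007, 440, 0]) cube([46, 46, 731]);
}
translate([0, 0, 750]) {
  cube([38, 33, 572]);
  translate([356, 0, 0]) cube([38, 33, 572]);
  translate([38, 0, 0]) cube([318, 33, 38]);
  translate([38, 0, 534]) cube([318, 33, 38]);
}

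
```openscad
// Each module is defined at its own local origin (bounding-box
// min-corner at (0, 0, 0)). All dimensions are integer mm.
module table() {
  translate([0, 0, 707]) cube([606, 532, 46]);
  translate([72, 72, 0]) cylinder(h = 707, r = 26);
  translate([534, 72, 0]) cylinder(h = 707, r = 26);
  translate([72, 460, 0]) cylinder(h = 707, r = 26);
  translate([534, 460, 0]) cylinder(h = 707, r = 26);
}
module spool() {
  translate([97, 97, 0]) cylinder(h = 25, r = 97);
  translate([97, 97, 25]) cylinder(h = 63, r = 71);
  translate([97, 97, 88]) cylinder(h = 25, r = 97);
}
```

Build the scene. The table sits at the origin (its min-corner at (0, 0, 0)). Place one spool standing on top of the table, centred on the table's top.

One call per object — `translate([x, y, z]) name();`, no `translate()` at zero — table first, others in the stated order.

table();
translate([206, 169, 753]) spool();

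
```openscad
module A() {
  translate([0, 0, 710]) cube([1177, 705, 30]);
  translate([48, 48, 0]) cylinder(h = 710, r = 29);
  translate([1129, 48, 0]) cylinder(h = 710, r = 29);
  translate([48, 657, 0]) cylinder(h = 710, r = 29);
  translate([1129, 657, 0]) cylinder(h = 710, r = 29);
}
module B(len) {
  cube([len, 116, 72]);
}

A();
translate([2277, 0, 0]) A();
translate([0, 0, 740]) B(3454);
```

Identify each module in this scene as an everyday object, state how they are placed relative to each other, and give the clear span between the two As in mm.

A is a table. B is a beam. A beam spans the tops of two tables. The clear span between the two tables is 1100 mm.

Second table starts at x = 2277; first ends at x = 1177; clear span = 2277 − 1177 = 1100 mm.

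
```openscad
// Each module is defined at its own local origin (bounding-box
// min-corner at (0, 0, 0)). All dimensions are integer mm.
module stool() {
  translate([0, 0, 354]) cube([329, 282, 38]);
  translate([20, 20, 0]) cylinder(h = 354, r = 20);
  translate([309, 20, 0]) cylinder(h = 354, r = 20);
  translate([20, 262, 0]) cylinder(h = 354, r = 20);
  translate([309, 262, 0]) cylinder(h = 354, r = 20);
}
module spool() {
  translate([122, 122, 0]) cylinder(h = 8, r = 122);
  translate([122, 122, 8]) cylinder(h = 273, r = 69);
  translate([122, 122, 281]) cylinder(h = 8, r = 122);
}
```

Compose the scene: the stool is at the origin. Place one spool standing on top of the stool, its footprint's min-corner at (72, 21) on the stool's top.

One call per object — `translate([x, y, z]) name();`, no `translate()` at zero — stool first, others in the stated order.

stool();
translate([72, 21, 392]) spool();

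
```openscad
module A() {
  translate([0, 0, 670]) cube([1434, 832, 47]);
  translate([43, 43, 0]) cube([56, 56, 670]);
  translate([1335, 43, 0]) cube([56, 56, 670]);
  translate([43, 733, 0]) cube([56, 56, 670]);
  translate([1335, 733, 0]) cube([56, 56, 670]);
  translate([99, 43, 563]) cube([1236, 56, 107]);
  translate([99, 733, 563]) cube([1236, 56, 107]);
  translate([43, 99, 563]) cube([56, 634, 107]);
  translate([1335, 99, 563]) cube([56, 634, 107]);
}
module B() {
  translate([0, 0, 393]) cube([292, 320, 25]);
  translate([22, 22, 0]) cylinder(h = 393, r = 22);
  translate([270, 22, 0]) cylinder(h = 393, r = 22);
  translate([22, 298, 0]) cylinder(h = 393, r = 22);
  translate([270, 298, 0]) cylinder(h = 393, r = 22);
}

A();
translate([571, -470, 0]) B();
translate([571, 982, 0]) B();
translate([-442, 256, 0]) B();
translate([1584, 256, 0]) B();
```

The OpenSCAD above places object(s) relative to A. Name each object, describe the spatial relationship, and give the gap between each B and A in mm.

Each stool's nearest face is 150 mm from the table's bounding box.

A is a table. B is a stool. Four stools sit around the table at the −y, +y, −x, +x sides. The gap between each stool and the table is 150 mm.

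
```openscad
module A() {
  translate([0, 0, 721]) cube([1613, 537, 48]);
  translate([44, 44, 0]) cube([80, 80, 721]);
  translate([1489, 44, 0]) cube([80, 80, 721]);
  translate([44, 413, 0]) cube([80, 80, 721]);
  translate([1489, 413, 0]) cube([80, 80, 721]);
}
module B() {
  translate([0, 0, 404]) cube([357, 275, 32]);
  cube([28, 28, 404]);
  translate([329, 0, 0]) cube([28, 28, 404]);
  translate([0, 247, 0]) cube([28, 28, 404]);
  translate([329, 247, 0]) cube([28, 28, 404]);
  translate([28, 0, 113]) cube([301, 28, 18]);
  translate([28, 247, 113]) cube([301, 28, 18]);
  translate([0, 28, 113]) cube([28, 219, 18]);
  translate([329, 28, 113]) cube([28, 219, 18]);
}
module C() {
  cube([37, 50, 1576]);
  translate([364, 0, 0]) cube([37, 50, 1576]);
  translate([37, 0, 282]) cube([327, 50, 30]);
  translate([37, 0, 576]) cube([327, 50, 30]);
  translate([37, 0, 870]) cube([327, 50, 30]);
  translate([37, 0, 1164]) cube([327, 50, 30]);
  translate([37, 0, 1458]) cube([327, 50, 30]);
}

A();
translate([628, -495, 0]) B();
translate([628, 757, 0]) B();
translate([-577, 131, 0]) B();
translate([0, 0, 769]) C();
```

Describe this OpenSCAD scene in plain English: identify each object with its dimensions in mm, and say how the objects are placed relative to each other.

A is a table: top 1613 mm (x) × 537 mm (y), 48 mm thick, upper face at z = 769 mm, on four 80×80 mm square legs, each inset 44 mm from the nearest pair of top edges, running from z = 0 to the bottom of the top.

B is a simple wooden stool: a rectangular seat 357 mm (x) by 275 mm (y), 32 mm thick, top face at z = 436 mm, on four square legs, each 28×28 mm in cross-section. The legs rest on z = 0, each flush with a corner of the seat. Four stretchers, 28 mm wide and 18 mm tall, connect adjacent legs with their undersides at z = 113 mm, each running between the inner faces of the legs it joins and aligned with the legs' outer faces on the other axis.

C is a wooden ladder with two side rails of 37×50 mm section and 1576 mm height, set 401 mm apart overall. Between them run 5 rectangular rungs (50 mm deep, 30 mm thick), front faces flush with the rails' −y face. The bottom of the first rung is 282 mm above the floor and each subsequent rung is 294 mm higher than the one below.

Three stools sit around the table at the −y, +y, −x sides. The ladder is on top of the table.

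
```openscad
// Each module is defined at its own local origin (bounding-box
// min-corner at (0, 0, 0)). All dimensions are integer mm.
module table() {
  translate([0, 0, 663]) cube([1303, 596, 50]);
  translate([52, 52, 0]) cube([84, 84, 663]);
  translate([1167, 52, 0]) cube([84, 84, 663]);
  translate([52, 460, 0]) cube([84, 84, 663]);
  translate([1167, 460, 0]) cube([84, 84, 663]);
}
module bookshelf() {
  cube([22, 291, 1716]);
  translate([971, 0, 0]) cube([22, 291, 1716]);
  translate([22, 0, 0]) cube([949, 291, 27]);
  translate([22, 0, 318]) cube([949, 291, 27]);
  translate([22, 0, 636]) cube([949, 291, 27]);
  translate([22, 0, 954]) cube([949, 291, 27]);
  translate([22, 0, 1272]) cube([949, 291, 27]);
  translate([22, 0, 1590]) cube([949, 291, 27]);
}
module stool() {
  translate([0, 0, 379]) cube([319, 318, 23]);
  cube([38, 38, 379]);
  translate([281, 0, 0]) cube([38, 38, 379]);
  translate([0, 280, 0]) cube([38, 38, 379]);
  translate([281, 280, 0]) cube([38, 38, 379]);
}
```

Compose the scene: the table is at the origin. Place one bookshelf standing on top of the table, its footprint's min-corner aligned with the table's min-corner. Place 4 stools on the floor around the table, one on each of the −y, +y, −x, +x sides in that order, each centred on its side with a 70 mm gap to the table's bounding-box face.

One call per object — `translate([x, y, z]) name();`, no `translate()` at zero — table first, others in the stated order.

table();
translate([0, 0, 713]) bookshelf();
translate([492, -388, 0]) stool();
translate([492, 666, 0]) stool();
translate([-389, 139, 0]) stool();
translate([1373, 139, 0]) stool();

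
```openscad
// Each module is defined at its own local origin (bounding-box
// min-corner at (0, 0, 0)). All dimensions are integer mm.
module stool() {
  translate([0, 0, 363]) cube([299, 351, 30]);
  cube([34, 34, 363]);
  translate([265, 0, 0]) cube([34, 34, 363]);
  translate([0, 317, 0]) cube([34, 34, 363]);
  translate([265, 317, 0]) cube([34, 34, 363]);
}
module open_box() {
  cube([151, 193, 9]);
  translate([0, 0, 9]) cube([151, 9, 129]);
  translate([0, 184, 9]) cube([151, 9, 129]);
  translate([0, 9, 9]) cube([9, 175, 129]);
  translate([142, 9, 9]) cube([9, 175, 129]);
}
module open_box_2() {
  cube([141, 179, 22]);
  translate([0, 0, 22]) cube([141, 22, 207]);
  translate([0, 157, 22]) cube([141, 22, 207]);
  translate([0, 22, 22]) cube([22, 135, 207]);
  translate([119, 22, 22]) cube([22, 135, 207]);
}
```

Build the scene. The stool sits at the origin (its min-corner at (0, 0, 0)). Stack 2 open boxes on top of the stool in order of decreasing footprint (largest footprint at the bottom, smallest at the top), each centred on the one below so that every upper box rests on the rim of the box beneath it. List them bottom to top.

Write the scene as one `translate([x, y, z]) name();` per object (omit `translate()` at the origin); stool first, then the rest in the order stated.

stool();
translate([74, 79, 393]) open_box();
translate([79, 86, 531]) open_box_2();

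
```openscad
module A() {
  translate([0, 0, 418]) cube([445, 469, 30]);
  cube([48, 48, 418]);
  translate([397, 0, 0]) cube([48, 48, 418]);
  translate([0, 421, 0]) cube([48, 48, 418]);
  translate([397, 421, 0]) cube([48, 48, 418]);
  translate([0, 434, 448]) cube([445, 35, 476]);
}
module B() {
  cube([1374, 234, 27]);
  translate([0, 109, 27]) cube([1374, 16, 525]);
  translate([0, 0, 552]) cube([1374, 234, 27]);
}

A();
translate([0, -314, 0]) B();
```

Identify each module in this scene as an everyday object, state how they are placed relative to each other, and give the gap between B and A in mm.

A is a chair. B is an I-beam. The I-beam is on the floor beside the chair on its −y side. The gap between the I-beam and the chair is 80 mm.

The I-beam's nearest face is 80 mm from the chair's −y face.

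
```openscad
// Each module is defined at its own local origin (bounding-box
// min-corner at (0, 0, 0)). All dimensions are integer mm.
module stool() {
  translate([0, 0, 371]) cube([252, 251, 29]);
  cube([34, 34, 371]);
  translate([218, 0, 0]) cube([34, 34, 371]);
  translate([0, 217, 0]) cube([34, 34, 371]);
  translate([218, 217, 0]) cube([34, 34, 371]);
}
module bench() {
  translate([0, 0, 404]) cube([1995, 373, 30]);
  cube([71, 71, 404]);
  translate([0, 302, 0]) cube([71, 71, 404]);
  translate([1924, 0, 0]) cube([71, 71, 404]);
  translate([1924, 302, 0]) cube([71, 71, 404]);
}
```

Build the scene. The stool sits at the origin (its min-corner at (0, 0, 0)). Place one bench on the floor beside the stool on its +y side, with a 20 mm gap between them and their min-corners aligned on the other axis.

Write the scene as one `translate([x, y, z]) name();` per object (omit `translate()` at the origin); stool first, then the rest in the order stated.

stool();
translate([0, 271, 0]) bench();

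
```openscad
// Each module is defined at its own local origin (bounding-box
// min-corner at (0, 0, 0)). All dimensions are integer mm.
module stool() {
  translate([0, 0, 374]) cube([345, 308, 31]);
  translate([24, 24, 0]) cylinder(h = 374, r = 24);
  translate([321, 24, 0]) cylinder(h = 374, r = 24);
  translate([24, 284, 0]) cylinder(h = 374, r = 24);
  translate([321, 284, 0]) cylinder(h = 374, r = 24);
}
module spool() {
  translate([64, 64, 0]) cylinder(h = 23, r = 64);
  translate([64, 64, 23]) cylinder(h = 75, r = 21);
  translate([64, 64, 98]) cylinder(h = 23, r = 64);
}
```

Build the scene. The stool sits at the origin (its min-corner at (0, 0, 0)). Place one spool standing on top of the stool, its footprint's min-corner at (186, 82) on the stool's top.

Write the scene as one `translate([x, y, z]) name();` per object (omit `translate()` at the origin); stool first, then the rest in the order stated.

stool();
translate([186, 82, 405]) spool();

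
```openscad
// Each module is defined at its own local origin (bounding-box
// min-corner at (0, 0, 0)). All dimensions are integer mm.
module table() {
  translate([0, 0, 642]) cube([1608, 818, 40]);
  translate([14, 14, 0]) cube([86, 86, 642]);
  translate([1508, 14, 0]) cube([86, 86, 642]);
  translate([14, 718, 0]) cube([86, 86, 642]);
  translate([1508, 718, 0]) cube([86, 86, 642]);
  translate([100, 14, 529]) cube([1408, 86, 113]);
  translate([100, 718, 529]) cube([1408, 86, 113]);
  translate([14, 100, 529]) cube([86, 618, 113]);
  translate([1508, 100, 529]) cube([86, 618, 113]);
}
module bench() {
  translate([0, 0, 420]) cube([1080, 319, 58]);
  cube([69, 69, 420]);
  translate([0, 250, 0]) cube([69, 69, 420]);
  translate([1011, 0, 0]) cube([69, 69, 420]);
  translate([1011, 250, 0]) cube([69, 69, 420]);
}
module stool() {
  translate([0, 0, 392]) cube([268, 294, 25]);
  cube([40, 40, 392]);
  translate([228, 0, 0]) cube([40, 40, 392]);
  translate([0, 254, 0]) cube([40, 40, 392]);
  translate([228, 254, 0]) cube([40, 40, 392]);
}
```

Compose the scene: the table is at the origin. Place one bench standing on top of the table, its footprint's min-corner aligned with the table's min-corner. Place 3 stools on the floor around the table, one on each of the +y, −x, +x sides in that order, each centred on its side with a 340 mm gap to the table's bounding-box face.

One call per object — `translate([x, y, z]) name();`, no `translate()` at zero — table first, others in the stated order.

table();
translate([0, 0, 682]) bench();
translate([670, 1158, 0]) stool();
translate([-608, 262, 0]) stool();
translate([1948, 262, 0]) stool();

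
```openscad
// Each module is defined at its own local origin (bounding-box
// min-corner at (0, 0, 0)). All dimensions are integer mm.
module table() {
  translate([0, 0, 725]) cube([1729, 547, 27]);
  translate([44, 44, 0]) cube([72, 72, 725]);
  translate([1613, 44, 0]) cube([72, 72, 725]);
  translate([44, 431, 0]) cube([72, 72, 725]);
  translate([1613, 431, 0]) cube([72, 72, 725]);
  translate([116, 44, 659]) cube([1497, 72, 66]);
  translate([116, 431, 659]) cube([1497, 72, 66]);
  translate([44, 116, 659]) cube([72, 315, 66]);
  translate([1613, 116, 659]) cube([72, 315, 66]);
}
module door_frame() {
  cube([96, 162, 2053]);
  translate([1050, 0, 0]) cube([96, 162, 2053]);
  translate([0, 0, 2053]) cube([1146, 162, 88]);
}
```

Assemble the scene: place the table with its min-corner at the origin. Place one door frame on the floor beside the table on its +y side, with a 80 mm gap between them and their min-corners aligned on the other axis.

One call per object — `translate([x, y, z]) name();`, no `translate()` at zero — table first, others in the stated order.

table();
translate([0, 627, 0]) door_frame();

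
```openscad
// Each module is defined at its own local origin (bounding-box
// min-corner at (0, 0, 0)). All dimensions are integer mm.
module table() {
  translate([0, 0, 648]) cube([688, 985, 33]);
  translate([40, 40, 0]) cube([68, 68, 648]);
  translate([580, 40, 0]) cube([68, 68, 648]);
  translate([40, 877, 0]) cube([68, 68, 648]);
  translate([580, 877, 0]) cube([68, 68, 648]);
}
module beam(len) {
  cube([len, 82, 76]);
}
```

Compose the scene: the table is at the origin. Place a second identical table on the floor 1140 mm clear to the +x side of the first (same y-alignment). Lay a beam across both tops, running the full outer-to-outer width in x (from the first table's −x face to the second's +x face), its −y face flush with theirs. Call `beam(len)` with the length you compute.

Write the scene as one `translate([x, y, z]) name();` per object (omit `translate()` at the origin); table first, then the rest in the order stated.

table();
translate([1828, 0, 0]) table();
translate([0, 0, 681]) beam(2516);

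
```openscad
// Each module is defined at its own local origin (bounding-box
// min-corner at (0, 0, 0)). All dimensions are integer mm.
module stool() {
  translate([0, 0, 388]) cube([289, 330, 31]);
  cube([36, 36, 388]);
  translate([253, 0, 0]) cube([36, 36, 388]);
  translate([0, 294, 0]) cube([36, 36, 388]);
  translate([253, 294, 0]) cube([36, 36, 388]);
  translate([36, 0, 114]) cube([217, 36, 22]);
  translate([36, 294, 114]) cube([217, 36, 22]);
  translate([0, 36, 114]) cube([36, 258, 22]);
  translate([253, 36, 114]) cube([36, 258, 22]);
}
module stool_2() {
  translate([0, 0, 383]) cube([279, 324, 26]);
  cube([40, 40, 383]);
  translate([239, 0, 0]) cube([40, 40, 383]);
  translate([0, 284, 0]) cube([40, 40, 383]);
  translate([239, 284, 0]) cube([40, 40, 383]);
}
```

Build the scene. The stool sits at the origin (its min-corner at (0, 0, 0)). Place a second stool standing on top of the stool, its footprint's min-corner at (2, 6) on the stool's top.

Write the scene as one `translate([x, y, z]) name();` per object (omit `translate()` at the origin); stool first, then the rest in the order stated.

stool();
translate([2, 6, 419]) stool_2();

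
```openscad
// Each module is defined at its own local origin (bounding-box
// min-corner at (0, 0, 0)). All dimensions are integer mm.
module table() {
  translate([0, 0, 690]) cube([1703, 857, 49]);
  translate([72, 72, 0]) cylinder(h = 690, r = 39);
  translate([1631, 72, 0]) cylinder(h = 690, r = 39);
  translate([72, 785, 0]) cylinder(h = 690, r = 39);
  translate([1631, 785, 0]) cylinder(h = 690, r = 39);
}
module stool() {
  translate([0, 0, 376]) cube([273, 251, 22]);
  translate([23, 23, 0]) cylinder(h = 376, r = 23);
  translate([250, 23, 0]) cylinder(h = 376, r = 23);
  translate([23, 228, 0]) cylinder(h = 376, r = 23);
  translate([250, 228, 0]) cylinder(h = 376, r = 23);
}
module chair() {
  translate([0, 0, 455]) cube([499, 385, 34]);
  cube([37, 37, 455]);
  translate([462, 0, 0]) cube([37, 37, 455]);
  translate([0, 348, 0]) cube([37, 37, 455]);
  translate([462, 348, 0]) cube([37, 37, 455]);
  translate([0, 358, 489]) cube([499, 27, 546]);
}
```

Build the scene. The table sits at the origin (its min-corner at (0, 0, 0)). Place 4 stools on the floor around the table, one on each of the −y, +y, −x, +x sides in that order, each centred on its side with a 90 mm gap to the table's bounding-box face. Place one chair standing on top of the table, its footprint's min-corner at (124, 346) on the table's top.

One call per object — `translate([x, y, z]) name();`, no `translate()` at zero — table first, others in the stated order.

table();
translate([715, -341, 0]) stool();
translate([715, 947, 0]) stool();
translate([-363, 303, 0]) stool();
translate([1793, 303, 0]) stool();
translate([124, 346, 739]) chair();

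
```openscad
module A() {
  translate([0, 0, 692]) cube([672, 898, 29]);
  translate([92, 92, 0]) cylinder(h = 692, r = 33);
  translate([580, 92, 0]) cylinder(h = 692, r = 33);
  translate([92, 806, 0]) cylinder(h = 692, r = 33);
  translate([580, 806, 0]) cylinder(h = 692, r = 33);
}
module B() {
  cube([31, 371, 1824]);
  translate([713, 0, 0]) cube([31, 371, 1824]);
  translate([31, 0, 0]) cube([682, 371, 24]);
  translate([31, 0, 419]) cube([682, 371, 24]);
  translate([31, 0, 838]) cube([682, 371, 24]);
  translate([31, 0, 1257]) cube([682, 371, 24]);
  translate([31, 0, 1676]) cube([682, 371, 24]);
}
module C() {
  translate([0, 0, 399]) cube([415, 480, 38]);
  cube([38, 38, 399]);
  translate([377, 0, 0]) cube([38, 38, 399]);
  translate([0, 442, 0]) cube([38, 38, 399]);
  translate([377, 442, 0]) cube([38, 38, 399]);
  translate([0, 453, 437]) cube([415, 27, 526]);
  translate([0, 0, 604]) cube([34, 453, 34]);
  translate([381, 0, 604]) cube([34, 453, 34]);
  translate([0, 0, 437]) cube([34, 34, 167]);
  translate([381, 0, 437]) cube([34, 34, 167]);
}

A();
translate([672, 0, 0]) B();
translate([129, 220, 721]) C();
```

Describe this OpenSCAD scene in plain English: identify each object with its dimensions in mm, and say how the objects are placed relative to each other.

A is a table with a 672×898 mm rectangular top, 29 mm thick, top surface at z = 721 mm, supported by four round legs of 66 mm diameter, each leg's bounding box inset 59 mm from the nearest pair of top edges, running from the floor.

B is an open bookshelf. Two side panels, each 31 mm thick, 371 mm deep and 1824 mm tall, stand 744 mm apart (outside-to-outside). Between them sit 5 shelves, each 24 mm thick and 371 mm deep, spanning the full gap between the sides. The bottom shelf rests on the floor (its underside at z = 0) and the clear gap between one shelf's top and the next shelf's underside is 395 mm.

C is a chair: 415×480 mm seat, 38 mm thick, top at z = 437 mm, on four 38 mm square corner legs flush with the seat edges. A 27 mm thick backrest slab spans the full seat width, extending 526 mm above the seat top, its back face flush with the seat's +y edge. Two armrests of 34×34 mm section run along each side from the seat's front edge to the front of the backrest, top faces 201 mm above the seat top and outer faces flush with the seat's x-edges; a 34×34 mm post under the front of each armrest stands on the seat at the front corner.

The bookshelf is against the table's +x side, with their −y faces flush. The chair is on top of the table.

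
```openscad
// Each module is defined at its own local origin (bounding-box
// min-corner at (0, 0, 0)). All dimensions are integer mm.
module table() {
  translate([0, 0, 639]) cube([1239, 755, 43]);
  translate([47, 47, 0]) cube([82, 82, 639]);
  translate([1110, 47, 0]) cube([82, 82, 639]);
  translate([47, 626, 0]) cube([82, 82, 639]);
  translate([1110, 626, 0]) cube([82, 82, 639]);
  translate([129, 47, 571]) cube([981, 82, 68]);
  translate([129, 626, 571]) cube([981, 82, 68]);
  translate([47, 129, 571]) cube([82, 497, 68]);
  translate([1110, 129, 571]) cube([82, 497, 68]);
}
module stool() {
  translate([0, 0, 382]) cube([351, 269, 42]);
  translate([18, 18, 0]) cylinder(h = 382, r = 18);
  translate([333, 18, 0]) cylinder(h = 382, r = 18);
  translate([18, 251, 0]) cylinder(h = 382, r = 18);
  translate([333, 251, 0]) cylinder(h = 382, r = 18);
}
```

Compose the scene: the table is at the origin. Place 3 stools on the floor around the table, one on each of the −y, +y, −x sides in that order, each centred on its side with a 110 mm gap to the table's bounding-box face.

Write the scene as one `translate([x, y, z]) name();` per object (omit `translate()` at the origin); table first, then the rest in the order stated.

table();
translate([444, -379, 0]) stool();
translate([444, 865, 0]) stool();
translate([-461, 243, 0]) stool();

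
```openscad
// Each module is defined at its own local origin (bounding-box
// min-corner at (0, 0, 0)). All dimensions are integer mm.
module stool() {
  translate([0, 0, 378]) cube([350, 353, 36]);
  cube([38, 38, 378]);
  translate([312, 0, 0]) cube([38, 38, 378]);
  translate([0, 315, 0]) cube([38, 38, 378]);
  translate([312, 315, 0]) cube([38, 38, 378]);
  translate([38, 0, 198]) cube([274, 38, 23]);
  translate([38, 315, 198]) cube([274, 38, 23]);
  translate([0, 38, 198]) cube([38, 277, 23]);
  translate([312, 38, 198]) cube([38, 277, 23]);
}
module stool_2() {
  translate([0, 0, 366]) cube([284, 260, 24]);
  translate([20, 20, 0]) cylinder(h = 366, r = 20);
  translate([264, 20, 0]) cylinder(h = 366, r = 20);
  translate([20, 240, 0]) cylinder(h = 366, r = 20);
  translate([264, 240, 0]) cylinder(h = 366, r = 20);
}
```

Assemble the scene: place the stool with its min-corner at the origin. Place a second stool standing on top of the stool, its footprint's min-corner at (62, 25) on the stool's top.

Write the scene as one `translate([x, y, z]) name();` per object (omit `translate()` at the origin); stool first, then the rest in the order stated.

stool();
translate([62, 25, 414]) stool_2();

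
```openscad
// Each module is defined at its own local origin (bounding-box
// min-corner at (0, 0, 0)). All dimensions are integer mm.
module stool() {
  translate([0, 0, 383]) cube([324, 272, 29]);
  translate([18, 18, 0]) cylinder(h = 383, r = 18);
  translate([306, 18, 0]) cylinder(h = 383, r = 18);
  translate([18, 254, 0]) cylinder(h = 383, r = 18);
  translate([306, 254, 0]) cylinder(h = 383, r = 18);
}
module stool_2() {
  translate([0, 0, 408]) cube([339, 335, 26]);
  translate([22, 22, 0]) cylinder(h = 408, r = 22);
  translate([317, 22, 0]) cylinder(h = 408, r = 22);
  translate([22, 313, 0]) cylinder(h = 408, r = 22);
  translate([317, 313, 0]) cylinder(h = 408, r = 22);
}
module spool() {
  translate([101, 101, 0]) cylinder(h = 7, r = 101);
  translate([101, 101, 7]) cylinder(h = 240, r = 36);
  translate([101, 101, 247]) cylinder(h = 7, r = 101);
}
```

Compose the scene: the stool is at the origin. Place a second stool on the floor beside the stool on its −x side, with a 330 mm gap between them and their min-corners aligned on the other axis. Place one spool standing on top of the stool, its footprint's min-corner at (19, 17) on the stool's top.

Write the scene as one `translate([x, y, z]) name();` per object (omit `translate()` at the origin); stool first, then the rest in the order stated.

stool();
translate([-669, 0, 0]) stool_2();
translate([19, 17, 412]) spool();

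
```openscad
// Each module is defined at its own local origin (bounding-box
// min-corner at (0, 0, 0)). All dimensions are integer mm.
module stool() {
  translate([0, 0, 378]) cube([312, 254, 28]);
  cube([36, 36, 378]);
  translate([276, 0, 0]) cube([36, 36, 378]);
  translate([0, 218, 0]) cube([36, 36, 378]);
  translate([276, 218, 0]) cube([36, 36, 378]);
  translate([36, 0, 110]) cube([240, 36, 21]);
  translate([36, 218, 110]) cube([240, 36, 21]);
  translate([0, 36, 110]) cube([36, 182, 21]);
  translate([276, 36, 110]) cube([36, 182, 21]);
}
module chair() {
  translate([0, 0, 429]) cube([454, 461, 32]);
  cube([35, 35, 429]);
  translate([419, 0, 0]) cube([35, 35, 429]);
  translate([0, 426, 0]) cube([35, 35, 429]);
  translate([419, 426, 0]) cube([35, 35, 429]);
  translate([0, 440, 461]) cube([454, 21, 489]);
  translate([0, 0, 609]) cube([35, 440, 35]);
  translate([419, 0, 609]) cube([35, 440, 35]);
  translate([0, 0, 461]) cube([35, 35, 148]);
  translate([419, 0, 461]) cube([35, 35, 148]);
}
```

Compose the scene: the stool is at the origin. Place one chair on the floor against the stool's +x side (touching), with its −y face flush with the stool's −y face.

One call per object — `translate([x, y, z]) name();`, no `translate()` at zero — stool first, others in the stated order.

stool();
translate([312, 0, 0]) chair();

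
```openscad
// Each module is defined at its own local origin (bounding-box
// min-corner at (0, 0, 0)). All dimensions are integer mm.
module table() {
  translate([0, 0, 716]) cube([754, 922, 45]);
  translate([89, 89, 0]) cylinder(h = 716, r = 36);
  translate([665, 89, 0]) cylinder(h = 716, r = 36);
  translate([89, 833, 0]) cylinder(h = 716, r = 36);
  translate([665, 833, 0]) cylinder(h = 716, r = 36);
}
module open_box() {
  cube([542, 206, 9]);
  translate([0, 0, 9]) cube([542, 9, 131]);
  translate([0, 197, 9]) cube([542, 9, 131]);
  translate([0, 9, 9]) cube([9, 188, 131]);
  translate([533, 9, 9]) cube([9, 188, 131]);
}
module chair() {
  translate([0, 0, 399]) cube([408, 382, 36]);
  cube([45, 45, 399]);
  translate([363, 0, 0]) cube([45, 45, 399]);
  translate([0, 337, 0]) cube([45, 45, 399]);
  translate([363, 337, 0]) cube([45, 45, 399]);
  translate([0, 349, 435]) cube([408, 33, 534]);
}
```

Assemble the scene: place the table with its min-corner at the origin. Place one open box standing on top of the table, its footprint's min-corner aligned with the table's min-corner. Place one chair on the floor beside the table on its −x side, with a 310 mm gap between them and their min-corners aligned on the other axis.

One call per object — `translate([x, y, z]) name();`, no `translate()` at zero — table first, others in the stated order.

table();
translate([0, 0, 761]) open_box();
translate([-718, 0, 0]) chair();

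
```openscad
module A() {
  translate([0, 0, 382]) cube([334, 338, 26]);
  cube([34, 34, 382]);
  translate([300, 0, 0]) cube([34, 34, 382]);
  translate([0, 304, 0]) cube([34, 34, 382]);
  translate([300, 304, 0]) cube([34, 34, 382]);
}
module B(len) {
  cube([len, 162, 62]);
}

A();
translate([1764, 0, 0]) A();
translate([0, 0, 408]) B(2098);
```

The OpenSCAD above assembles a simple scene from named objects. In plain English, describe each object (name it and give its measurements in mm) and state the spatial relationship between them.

A is a four-legged stool. The seat is 334×338 mm, 26 mm thick, top at z = 408 mm. It stands on four square legs, each 34×34 mm in cross-section, from z = 0 to the seat underside, each flush with a corner of the seat.

B is a rectangular beam 2098 mm long (x), 162 mm deep (y), 62 mm thick (z).

The beam spans the tops of two stools placed 1430 mm apart, resting at z = 408 mm.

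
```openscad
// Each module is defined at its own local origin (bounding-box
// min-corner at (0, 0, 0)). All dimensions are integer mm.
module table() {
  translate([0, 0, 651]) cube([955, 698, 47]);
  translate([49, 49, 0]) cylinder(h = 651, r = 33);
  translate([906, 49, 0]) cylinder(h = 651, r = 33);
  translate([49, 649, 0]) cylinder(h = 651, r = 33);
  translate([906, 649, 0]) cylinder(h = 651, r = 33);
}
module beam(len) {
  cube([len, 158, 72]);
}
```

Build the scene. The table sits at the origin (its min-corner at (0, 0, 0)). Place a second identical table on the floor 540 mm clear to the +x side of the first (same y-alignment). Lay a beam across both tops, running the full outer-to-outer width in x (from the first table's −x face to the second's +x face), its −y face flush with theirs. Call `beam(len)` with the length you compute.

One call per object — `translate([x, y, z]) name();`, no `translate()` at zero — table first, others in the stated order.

table();
translate([1495, 0, 0]) table();
translate([0, 0, 698]) beam(2450);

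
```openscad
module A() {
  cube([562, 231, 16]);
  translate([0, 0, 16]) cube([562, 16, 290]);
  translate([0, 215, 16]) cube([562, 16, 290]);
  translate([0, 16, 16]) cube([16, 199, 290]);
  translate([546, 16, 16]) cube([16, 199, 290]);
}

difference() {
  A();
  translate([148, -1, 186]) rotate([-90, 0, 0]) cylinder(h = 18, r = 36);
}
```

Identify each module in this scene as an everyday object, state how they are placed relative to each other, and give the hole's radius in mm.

A is an open box. The open box has a circular hole through its front wall. The hole's radius is 36 mm.

The subtracted cylinder has r = 36 mm.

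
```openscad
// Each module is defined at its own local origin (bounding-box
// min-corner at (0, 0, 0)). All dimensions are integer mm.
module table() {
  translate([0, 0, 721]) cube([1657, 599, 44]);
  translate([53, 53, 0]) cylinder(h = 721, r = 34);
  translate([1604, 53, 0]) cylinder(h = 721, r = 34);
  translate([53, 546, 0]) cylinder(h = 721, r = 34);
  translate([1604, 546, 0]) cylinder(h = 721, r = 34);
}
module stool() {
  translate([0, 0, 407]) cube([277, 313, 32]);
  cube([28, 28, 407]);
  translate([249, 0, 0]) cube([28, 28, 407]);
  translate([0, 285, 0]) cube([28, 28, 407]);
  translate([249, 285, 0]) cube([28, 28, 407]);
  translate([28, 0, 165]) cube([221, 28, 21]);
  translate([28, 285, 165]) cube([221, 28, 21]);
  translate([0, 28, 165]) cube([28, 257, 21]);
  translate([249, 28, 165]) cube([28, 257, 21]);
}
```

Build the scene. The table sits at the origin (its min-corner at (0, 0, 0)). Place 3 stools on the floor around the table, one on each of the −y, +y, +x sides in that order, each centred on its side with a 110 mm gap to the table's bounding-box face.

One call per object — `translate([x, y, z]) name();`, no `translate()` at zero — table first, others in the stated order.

table();
translate([690, -423, 0]) stool();
translate([690, 709, 0]) stool();
translate([1767, 143, 0]) stool();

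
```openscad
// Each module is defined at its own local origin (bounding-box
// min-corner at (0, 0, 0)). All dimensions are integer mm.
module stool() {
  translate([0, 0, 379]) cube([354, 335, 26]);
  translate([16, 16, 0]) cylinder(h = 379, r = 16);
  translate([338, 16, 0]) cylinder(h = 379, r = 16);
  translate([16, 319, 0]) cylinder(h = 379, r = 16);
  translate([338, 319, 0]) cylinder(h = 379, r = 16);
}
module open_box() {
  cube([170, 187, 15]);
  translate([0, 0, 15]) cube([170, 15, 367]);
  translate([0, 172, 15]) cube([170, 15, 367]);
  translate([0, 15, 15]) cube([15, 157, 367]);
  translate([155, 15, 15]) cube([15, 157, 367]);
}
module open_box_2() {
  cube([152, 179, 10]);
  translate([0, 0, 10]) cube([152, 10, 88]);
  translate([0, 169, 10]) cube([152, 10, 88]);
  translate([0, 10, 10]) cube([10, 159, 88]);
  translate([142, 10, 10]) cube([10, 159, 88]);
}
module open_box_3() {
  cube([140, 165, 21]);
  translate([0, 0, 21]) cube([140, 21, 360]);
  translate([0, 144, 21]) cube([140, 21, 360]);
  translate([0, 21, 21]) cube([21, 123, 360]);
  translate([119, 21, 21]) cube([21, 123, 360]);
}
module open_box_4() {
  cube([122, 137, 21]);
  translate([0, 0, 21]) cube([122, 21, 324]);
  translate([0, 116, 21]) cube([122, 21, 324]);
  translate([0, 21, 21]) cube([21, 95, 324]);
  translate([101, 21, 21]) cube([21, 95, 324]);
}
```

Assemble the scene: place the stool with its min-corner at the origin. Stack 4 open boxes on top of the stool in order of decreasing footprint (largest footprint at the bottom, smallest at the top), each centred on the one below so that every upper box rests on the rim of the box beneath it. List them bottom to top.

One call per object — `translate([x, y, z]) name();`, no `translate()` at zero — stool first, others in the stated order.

stool();
translate([92, 74, 405]) open_box();
translate([101, 78, 787]) open_box_2();
translate([107, 85, 885]) open_box_3();
translate([116, 99, 1266]) open_box_4();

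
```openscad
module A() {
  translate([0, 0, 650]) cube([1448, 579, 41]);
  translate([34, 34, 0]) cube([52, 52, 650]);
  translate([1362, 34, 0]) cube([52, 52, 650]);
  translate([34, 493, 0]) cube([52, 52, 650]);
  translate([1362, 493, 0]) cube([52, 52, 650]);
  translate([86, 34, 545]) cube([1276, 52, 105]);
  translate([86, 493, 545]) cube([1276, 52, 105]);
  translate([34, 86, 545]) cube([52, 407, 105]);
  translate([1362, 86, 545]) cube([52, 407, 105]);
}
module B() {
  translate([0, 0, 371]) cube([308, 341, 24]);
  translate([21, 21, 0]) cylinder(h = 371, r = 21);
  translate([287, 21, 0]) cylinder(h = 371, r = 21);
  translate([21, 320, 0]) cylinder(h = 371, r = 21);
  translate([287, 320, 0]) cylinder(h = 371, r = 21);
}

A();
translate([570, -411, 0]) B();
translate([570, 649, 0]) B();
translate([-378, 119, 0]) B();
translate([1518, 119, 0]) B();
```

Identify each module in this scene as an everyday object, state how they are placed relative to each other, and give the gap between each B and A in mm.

Each stool's nearest face is 70 mm from the table's bounding box.

A is a table. B is a stool. Four stools sit around the table at the −y, +y, −x, +x sides. The gap between each stool and the table is 70 mm.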